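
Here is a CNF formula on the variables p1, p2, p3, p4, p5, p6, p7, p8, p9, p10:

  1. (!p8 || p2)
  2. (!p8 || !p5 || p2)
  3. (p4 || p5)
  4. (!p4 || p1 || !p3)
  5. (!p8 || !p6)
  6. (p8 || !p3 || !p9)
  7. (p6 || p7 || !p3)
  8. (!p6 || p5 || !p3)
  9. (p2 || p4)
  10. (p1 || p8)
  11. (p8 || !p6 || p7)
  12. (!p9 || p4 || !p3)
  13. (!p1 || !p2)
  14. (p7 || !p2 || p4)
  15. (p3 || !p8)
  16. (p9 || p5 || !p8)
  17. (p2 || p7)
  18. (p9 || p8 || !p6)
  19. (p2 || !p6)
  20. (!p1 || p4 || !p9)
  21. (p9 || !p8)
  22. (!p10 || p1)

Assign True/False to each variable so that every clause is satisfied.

p1=True, p2=False, p3=True, p4=True, p5=True, p6=False, p7=True, p8=False, p9=False, p10=False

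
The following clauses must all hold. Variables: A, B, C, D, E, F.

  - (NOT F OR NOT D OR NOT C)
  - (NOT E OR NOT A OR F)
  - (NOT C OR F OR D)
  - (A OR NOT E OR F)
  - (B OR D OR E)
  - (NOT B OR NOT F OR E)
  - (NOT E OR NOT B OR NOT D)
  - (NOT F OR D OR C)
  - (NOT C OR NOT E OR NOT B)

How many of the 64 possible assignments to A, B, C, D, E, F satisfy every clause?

16

Case analysis on E and F:
  E=T, F=T: remaining (A,B,C,D) ∈ {(F,F,F,T); (F,F,T,F); (T,F,F,T); (T,F,T,F)} — 4.
  E=T, F=F: a clause becomes empty — 0.
  E=F, F=T: remaining (A,B,C,D) ∈ {(F,F,F,T); (T,F,F,T)} — 2.
  E=F, F=F: A free; 5 ways for (B,C,D) × 2^1 = 10.
Total: 4 + 0 + 2 + 10 = 16.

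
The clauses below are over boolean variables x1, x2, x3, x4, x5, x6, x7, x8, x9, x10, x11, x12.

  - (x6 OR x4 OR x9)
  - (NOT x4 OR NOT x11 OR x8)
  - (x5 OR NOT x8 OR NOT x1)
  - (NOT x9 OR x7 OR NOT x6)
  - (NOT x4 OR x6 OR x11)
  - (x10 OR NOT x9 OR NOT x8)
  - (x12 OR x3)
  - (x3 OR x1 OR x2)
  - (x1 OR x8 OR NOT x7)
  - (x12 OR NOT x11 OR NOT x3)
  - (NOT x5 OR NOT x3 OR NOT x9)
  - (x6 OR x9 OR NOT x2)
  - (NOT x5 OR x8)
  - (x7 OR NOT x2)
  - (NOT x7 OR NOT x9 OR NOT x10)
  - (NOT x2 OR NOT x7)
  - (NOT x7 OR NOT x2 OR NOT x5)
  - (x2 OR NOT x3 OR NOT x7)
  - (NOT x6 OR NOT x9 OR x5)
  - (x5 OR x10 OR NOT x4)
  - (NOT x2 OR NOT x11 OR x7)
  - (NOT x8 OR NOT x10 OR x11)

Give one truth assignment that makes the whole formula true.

x1 = False, x2 = False, x3 = True, x4 = False, x5 = False, x6 = False, x7 = False, x8 = False, x9 = True, x10 = True, x11 = False, x12 = False

Branch on x1: take x1 = False.
Branch on x2: take x2 = False.
  then x3 is forced to True.
  then x7 is forced to False.
For the remaining variables, x4 = False, x5 = False, x6 = False, x8 = False, x9 = True, x10 = True, x11 = False, x12 = False works.
Check each clause:
  1. (x9 OR x6 OR x4) — x9 is true.
  2. (NOT x4 OR NOT x11 OR x8) — NOT x4 is true.
  3. (x5 OR NOT x1 OR NOT x8) — NOT x8 is true.
  4. (NOT x6 OR x7 OR NOT x9) — NOT x6 is true.
  5. (NOT x4 OR x11 OR x6) — NOT x4 is true.
  6. (x10 OR NOT x8 OR NOT x9) — NOT x8 is true.
  7. (x3 OR x12) — x3 is true.
  8. (x1 OR x2 OR x3) — x3 is true.
  9. (x8 OR NOT x7 OR x1) — NOT x7 is true.
  10. (NOT x3 OR x12 OR NOT x11) — NOT x11 is true.
  11. (NOT x9 OR NOT x3 OR NOT x5) — NOT x5 is true.
  12. (NOT x2 OR x6 OR x9) — x9 is true.
  13. (x8 OR NOT x5) — NOT x5 is true.
  14. (NOT x2 OR x7) — NOT x2 is true.
  15. (NOT x9 OR NOT x7 OR NOT x10) — NOT x7 is true.
  16. (NOT x7 OR NOT x2) — NOT x7 is true.
  17. (NOT x7 OR NOT x5 OR NOT x2) — NOT x7 is true.
  18. (x2 OR NOT x3 OR NOT x7) — NOT x7 is true.
  19. (NOT x9 OR x5 OR NOT x6) — NOT x6 is true.
  20. (x10 OR x5 OR NOT x4) — x10 is true.
  21. (NOT x2 OR NOT x11 OR x7) — NOT x11 is true.
  22. (x11 OR NOT x10 OR NOT x8) — NOT x8 is true.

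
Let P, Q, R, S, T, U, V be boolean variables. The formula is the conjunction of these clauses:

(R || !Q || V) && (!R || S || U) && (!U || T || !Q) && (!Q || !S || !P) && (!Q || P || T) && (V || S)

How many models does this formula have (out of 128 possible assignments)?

57

Case analysis on Q and S:
  Q=1, S=1: U free; 3 ways for (P,R,T,V) × 2^1 = 6.
  Q=1, S=0: 7 of the 32 assignments to (P,R,T,U,V) work.
  Q=0, S=1: P, R, T, U, V free → 2^5 = 32.
  Q=0, S=0: P, T free; 3 ways for (R,U,V) × 2^2 = 12.
Total: 6 + 7 + 32 + 12 = 57.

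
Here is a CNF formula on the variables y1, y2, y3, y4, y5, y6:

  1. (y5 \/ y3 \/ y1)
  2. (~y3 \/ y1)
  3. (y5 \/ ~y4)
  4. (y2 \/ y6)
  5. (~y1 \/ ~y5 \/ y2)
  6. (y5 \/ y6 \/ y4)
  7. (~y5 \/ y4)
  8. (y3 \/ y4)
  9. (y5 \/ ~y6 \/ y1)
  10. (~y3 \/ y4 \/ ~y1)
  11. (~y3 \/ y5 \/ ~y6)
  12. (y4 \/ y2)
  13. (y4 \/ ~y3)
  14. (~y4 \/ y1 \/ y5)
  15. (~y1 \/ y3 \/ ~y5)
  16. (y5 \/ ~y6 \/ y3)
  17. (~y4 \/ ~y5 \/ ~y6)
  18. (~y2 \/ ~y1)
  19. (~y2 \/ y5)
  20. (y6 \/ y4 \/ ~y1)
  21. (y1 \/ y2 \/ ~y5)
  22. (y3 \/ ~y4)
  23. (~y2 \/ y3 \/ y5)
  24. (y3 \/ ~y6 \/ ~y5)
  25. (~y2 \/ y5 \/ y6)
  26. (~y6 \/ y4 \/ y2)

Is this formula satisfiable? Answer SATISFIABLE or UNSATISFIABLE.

UNSATISFIABLE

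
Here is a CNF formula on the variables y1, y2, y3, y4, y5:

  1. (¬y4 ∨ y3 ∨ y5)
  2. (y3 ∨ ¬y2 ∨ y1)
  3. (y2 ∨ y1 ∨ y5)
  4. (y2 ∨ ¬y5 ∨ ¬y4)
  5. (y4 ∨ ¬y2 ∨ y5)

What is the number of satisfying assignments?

15

Case analysis on y2 and y5:
  y2=T, y5=T: y4 free; 3 ways for (y1,y3) × 2^1 = 6.
  y2=T, y5=F: remaining (y1,y3,y4) ∈ {(F,T,T); (T,T,T)} — 2.
  y2=F, y5=T: remaining (y1,y3,y4) ∈ {(F,F,F); (F,T,F); (T,F,F); (T,T,F)} — 4.
  y2=F, y5=F: remaining (y1,y3,y4) ∈ {(T,F,F); (T,T,F); (T,T,T)} — 3.
Total: 6 + 2 + 4 + 3 = 15.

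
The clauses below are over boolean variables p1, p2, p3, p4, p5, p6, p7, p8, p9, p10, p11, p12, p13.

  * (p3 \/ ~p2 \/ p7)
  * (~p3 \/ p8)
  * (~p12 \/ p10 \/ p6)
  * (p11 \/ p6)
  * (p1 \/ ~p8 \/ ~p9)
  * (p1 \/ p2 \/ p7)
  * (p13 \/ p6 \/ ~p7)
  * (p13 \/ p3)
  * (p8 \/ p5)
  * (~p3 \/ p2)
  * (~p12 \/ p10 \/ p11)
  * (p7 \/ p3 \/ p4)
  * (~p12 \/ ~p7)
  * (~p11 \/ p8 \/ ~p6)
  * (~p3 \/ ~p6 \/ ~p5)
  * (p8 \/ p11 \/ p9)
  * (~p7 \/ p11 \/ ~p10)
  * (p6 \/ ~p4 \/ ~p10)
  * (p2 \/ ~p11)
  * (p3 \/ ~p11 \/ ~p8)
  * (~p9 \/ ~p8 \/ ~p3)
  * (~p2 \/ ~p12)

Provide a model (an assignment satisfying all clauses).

p1 = True, p2 = False, p3 = False, p4 = True, p5 = False, p6 = True, p7 = False, p8 = True, p9 = True, p10 = True, p11 = False, p12 = False, p13 = True

p1 occurs only positively in the remaining clauses — set p1 = True.
Pure literal: p12 appears only negated; assign p12 = False.
Branch on p2: take p2 = False.
  then p3 is forced to False.
  then p13 is forced to True.
  then p11 is forced to False.
  then p6 is forced to True.
Try p4 = True.
Try p5 = False.
  then p8 is forced to True.
The remaining clauses are satisfied by p7 = False, p9 = True, p10 = True.
Every clause has at least one true literal under this assignment.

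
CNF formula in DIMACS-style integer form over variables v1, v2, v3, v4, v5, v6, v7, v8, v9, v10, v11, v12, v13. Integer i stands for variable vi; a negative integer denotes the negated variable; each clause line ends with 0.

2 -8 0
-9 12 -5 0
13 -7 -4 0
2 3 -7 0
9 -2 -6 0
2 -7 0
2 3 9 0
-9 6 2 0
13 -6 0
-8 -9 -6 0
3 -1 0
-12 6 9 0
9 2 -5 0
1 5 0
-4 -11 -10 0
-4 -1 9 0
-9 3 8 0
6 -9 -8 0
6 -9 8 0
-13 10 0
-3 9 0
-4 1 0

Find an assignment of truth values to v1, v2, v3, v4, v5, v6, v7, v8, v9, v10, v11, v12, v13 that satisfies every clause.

v1 = F, v2 = T, v3 = F, v4 = F, v5 = T, v6 = F, v7 = F, v8 = T, v9 = F, v10 = T, v11 = F, v12 = F, v13 = F

Check each clause:
  1. (NOT v8 OR v2) — v2 is true.
  2. (NOT v5 OR NOT v9 OR v12) — NOT v9 is true.
  3. (NOT v7 OR v13 OR NOT v4) — NOT v7 is true.
  4. (v3 OR NOT v7 OR v2) — NOT v7 is true.
  5. (v9 OR NOT v6 OR NOT v2) — NOT v6 is true.
  6. (NOT v7 OR v2) — NOT v7 is true.
  7. (v3 OR v2 OR v9) — v2 is true.
  8. (v2 OR NOT v9 OR v6) — v2 is true.
  9. (v13 OR NOT v6) — NOT v6 is true.
  10. (NOT v9 OR NOT v6 OR NOT v8) — NOT v6 is true.
  11. (v3 OR NOT v1) — NOT v1 is true.
  12. (NOT v12 OR v6 OR v9) — NOT v12 is true.
  13. (v2 OR v9 OR NOT v5) — v2 is true.
  14. (v5 OR v1) — v5 is true.
  15. (NOT v4 OR NOT v10 OR NOT v11) — NOT v4 is true.
  16. (NOT v1 OR NOT v4 OR v9) — NOT v4 is true.
  17. (NOT v9 OR v8 OR v3) — v8 is true.
  18. (NOT v8 OR v6 OR NOT v9) — NOT v9 is true.
  19. (v8 OR v6 OR NOT v9) — v8 is true.
  20. (NOT v13 OR v10) — v10 is true.
  21. (NOT v3 OR v9) — NOT v3 is true.
  22. (v1 OR NOT v4) — NOT v4 is true.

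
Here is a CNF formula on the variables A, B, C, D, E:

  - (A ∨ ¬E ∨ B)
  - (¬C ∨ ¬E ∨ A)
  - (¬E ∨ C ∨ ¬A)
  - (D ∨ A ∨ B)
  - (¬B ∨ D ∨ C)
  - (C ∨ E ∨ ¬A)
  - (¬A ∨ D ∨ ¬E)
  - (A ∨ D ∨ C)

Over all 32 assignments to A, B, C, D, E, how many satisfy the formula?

12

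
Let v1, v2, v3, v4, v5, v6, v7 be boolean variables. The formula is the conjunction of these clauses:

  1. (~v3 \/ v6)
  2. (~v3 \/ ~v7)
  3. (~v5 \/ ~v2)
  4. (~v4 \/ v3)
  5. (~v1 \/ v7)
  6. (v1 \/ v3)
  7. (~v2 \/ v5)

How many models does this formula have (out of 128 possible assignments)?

Split on v3, then v1.
  v3=T, v1=T: a clause becomes empty — 0.
  v3=T, v1=F: remaining (v2,v4,v5,v6,v7) ∈ {(F,F,F,T,F); (F,F,T,T,F); (F,T,F,T,F); (F,T,T,T,F)} — 4.
  v3=F, v1=T: remaining (v2,v4,v5,v6,v7) ∈ {(F,F,F,F,T); (F,F,F,T,T); (F,F,T,F,T); (F,F,T,T,T)} — 4.
  v3=F, v1=F: a clause becomes empty — 0.
Total: 0 + 4 + 4 + 0 = 8.

8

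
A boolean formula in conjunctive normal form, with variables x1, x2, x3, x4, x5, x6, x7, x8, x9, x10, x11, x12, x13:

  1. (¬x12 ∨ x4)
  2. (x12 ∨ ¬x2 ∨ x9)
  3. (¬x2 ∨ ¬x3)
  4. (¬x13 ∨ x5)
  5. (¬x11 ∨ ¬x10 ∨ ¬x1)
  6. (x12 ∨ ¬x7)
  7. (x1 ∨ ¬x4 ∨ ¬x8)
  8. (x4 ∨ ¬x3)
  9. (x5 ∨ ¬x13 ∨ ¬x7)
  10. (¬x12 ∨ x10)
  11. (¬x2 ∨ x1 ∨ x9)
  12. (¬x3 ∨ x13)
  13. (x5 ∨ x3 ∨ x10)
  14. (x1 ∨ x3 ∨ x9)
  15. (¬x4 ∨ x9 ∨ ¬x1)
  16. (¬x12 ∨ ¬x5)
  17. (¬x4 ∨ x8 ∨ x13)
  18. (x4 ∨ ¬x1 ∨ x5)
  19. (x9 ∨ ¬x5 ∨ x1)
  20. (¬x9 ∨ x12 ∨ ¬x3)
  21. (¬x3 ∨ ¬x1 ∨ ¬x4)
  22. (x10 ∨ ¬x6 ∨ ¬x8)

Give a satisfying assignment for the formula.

x1 = F, x2 = T, x3 = F, x4 = F, x5 = T, x6 = T, x7 = F, x8 = F, x9 = T, x10 = F, x11 = F, x12 = F, x13 = F

x7 occurs only negated in the remaining clauses — set x7 = False.
Pure literal: x11 appears only negated; assign x11 = False.
Set x1 = False and propagate.
Set x2 = True and propagate.
  then x3 is forced to False.
  then x9 is forced to True.
For the remaining variables, x4 = False, x5 = True, x6 = True, x8 = False, x10 = False, x12 = False, x13 = False works.
Every clause has at least one true literal under this assignment.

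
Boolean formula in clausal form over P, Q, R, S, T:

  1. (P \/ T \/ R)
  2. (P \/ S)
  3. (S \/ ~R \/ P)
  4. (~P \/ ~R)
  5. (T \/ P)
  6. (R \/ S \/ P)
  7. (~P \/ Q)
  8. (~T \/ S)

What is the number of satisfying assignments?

The models are:
  P=0 Q=0 R=0 S=1 T=1
  P=0 Q=0 R=1 S=1 T=1
  P=0 Q=1 R=0 S=1 T=1
  P=0 Q=1 R=1 S=1 T=1
  P=1 Q=1 R=0 S=0 T=0
  P=1 Q=1 R=0 S=1 T=0
  P=1 Q=1 R=0 S=1 T=1
That's 7 in total.

7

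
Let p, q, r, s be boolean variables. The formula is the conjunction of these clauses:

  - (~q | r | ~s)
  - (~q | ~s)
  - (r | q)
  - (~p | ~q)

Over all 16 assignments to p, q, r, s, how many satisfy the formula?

6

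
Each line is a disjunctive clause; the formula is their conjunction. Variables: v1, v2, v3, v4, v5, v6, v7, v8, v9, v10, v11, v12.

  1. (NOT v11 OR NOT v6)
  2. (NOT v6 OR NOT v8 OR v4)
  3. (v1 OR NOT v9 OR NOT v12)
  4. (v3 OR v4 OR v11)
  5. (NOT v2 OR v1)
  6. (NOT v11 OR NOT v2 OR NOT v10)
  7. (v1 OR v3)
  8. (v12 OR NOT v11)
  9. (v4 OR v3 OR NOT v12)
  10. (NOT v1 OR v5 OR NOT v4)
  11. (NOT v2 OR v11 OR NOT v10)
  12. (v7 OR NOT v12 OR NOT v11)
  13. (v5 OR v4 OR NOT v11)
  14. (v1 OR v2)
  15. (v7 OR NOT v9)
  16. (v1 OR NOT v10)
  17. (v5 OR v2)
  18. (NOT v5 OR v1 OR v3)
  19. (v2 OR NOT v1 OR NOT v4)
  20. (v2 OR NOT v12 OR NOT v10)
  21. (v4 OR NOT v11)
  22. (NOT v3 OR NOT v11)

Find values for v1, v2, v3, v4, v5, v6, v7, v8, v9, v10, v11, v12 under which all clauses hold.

v7 occurs only positively in the remaining clauses — set v7 = True.
Pure literal: v9 appears only negated; assign v9 = False.
Set v1 = True and propagate.
The remaining clauses are satisfied by v2 = True, v3 = False, v4 = True, v5 = True, v6 = True, v8 = True, v10 = False, v11 = False, v12 = False.
Every clause has at least one true literal under this assignment.
Check each clause:
  1. (NOT v11 OR NOT v6) — NOT v11 is true.
  2. (NOT v8 OR NOT v6 OR v4) — v4 is true.
  3. (v1 OR NOT v12 OR NOT v9) — v1 is true.
  4. (v4 OR v3 OR v11) — v4 is true.
  5. (NOT v2 OR v1) — v1 is true.
  6. (NOT v11 OR NOT v2 OR NOT v10) — NOT v11 is true.
  7. (v3 OR v1) — v1 is true.
  8. (v12 OR NOT v11) — NOT v11 is true.
  9. (v3 OR NOT v12 OR v4) — NOT v12 is true.
  10. (NOT v1 OR NOT v4 OR v5) — v5 is true.
  11. (NOT v10 OR NOT v2 OR v11) — NOT v10 is true.
  12. (NOT v12 OR v7 OR NOT v11) — NOT v12 is true.
  13. (v4 OR NOT v11 OR v5) — v5 is true.
  14. (v2 OR v1) — v1 is true.
  15. (v7 OR NOT v9) — NOT v9 is true.
  16. (v1 OR NOT v10) — v1 is true.
  17. (v5 OR v2) — v2 is true.
  18. (v3 OR NOT v5 OR v1) — v1 is true.
  19. (v2 OR NOT v1 OR NOT v4) — v2 is true.
  20. (NOT v10 OR NOT v12 OR v2) — v2 is true.
  21. (v4 OR NOT v11) — v4 is true.
  22. (NOT v3 OR NOT v11) — NOT v3 is true.

v1=1, v2=1, v3=0, v4=1, v5=1, v6=1, v7=1, v8=1, v9=0, v10=0, v11=0, v12=0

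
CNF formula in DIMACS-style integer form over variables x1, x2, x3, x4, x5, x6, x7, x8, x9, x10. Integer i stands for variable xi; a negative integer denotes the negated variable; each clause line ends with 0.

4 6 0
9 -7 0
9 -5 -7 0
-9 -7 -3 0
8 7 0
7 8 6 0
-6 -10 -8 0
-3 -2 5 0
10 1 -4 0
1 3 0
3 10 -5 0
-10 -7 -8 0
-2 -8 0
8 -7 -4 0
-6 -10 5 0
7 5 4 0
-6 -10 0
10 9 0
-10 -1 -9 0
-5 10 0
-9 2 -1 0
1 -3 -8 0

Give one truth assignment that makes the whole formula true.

x1=1, x2=0, x3=0, x4=1, x5=0, x6=0, x7=0, x8=1, x9=0, x10=1

Branch on x1: take x1 = True.
For the remaining variables, x2 = False, x3 = False, x4 = True, x5 = False, x6 = False, x7 = False, x8 = True, x9 = False, x10 = True works.
Every clause has at least one true literal under this assignment.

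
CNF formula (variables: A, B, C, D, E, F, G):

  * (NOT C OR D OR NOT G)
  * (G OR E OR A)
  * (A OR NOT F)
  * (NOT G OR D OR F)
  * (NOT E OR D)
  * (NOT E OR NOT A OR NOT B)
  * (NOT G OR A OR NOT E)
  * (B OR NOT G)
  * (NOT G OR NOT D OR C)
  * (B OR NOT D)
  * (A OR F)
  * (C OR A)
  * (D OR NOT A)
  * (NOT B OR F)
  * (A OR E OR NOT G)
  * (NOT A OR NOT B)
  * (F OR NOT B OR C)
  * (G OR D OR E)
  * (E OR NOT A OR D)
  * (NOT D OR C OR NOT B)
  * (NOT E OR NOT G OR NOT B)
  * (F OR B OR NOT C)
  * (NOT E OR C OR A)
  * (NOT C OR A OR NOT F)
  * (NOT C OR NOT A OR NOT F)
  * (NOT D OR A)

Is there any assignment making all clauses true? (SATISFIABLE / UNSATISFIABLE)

UNSATISFIABLE

A = True:
  propagation gives D=True, B=True; an empty clause results — contradiction.
A = False:
  propagation gives F=False; an empty clause results — contradiction.
Every branch closes, so no satisfying assignment exists.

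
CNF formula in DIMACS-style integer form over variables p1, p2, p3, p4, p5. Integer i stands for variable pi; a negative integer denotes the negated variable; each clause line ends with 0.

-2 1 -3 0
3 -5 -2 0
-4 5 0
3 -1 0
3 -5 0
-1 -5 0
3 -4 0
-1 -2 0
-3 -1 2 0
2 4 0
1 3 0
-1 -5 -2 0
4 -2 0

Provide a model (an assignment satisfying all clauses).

p1=False  p2=False  p3=True  p4=True  p5=True

Check each clause:
  1. (~p2 | p1 | ~p3) — ~p2 is true.
  2. (~p5 | ~p2 | p3) — p3 is true.
  3. (~p4 | p5) — p5 is true.
  4. (p3 | ~p1) — p3 is true.
  5. (p3 | ~p5) — p3 is true.
  6. (~p5 | ~p1) — ~p1 is true.
  7. (p3 | ~p4) — p3 is true.
  8. (~p1 | ~p2) — ~p1 is true.
  9. (~p1 | ~p3 | p2) — ~p1 is true.
  10. (p4 | p2) — p4 is true.
  11. (p1 | p3) — p3 is true.
  12. (~p2 | ~p1 | ~p5) — ~p1 is true.
  13. (p4 | ~p2) — p4 is true.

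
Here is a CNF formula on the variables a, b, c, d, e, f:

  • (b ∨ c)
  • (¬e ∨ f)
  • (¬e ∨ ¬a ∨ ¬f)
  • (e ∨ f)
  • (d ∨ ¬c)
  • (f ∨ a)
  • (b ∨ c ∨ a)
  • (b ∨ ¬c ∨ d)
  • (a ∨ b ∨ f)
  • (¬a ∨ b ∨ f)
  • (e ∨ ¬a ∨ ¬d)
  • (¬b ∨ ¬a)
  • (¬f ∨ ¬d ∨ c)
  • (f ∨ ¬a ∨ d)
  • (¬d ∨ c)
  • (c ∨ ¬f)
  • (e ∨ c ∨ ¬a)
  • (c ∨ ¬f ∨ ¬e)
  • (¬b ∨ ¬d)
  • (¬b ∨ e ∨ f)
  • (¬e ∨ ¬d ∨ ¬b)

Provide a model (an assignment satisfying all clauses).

Try a = False.
  then f is forced to True.
  then c is forced to True.
  then d is forced to True.
  then b is forced to False.
e is now unconstrained; take e = True.

a = F, b = F, c = T, d = T, e = T, f = T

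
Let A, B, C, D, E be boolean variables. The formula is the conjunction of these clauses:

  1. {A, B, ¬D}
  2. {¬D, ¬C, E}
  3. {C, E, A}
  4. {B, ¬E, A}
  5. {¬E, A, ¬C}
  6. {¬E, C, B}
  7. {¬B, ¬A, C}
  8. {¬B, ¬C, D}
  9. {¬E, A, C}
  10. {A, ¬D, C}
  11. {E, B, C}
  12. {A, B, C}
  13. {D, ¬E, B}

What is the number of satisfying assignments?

The models are:
  A=0 B=0 C=1 D=0 E=0
  A=1 B=0 C=1 D=0 E=0
  A=1 B=0 C=1 D=1 E=1
  A=1 B=1 C=1 D=1 E=1
That's 4 in total.

4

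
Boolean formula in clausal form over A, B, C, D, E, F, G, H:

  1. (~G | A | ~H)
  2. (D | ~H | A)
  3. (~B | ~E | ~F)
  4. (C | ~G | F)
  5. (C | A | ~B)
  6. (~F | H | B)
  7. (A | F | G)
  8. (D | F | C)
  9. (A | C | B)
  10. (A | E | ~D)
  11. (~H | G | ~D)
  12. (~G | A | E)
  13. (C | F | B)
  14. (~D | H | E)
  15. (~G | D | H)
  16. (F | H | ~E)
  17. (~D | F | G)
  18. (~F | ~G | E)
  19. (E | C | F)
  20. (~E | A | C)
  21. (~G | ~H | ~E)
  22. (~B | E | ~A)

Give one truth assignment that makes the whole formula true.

A = True, B = False, C = True, D = False, E = True, F = True, G = False, H = True

Pure literal: C appears only positively; assign C = True.
Try A = True.
Branch on B: take B = False.
Branch on D: take D = False.
The remaining clauses are satisfied by E = True, F = True, G = False, H = True.
Every clause has at least one true literal under this assignment.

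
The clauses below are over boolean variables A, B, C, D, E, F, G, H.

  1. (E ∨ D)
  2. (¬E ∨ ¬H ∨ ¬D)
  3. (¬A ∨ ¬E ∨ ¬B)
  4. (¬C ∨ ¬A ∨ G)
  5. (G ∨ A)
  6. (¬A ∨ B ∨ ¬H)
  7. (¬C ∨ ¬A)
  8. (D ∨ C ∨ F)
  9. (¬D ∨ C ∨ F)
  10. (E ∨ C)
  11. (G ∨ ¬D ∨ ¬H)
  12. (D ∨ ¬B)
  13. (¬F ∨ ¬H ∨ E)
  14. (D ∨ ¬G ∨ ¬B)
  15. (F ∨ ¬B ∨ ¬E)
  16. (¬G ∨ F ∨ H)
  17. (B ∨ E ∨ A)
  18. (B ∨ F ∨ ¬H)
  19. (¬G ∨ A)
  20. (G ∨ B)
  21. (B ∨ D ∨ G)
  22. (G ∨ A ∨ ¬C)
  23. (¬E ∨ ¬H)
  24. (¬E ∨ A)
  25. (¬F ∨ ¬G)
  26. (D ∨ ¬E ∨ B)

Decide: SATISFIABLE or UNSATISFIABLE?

B = True:
  A = True:
    propagation gives E=False, C=False; an empty clause results — contradiction.
  A = False:
    propagation gives G=True; an empty clause results — contradiction.
B = False:
  propagation gives G=True, A=True, H=False, C=False; an empty clause results — contradiction.
Every branch closes, so no satisfying assignment exists.

UNSATISFIABLE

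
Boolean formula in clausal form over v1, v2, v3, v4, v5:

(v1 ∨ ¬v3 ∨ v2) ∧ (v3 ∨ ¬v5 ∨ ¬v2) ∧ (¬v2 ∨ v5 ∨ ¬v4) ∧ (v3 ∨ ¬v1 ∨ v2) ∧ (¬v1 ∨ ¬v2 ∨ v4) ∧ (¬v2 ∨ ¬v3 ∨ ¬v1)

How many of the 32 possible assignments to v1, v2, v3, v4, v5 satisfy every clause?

Split on v2, then v1.
  v2=T, v1=T: a clause becomes empty — 0.
  v2=T, v1=F: remaining (v3,v4,v5) ∈ {(F,F,F); (T,F,F); (T,F,T); (T,T,T)} — 4.
  v2=F, v1=T: remaining (v3,v4,v5) ∈ {(T,F,F); (T,F,T); (T,T,F); (T,T,T)} — 4.
  v2=F, v1=F: remaining (v3,v4,v5) ∈ {(F,F,F); (F,F,T); (F,T,F); (F,T,T)} — 4.
Total: 0 + 4 + 4 + 4 = 12.

12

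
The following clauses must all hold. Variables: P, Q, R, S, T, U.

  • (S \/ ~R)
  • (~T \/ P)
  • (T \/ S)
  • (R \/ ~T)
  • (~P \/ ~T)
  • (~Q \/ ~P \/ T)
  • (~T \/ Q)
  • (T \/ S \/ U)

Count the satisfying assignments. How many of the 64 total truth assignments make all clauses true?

12

Split on T, then P.
  T=1, P=1: a clause becomes empty — 0.
  T=1, P=0: a clause becomes empty — 0.
  T=0, P=1: remaining (Q,R,S,U) ∈ {(0,0,1,0); (0,0,1,1); (0,1,1,0); (0,1,1,1)} — 4.
  T=0, P=0: forces S=1; Q, R, U free → 2^3 = 8.
Total: 0 + 0 + 4 + 8 = 12.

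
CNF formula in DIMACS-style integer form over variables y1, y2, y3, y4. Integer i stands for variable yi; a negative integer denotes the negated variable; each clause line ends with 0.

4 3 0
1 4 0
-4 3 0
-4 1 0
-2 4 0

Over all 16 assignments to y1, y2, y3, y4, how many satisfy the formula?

Satisfying assignments:
  y1=T y2=F y3=T y4=F
  y1=T y2=F y3=T y4=T
  y1=T y2=T y3=T y4=T
Count: 3.

3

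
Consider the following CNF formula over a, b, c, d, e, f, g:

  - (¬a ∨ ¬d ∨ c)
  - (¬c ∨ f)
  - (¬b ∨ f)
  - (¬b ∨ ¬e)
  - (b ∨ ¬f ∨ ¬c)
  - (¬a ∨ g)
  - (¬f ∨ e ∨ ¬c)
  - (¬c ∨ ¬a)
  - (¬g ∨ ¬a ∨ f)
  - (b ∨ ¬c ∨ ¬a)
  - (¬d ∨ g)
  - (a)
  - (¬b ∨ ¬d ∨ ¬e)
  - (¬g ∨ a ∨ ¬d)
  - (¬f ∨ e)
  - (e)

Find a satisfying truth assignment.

Unit propagation: (a) forces a = True.
(g) is a unit clause, so g = True.
Unit propagation: (¬c) forces c = False.
(¬d) is a unit clause, so d = False.
(f) is a unit clause, so f = True.
(e) is a unit clause, so e = True.
(¬b) is a unit clause, so b = False.
Check each clause:
  1. (c ∨ ¬a ∨ ¬d) — ¬d is true.
  2. (¬c ∨ f) — ¬c is true.
  3. (f ∨ ¬b) — f is true.
  4. (¬b ∨ ¬e) — ¬b is true.
  5. (b ∨ ¬c ∨ ¬f) — ¬c is true.
  6. (¬a ∨ g) — g is true.
  7. (¬c ∨ ¬f ∨ e) — ¬c is true.
  8. (¬a ∨ ¬c) — ¬c is true.
  9. (f ∨ ¬a ∨ ¬g) — f is true.
  10. (¬a ∨ ¬c ∨ b) — ¬c is true.
  11. (g ∨ ¬d) — ¬d is true.
  12. (a) — a is true.
  13. (¬b ∨ ¬e ∨ ¬d) — ¬d is true.
  14. (a ∨ ¬d ∨ ¬g) — a is true.
  15. (e ∨ ¬f) — e is true.
  16. (e) — e is true.

a=1, b=0, c=0, d=0, e=1, f=1, g=1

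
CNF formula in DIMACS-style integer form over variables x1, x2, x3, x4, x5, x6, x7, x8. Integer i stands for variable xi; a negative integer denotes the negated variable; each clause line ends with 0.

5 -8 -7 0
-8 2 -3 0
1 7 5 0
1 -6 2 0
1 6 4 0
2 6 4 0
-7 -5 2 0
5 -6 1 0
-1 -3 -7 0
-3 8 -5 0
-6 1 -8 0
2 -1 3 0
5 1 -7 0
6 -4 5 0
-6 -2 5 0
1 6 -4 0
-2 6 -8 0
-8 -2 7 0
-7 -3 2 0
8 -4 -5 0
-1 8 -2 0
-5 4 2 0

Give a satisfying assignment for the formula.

Try x1 = False.
Try x2 = True.
Try x3 = False.
For the remaining variables, x4 = False, x5 = True, x6 = True, x7 = True, x8 = False works.
Every clause has at least one true literal under this assignment.

x1=F  x2=T  x3=F  x4=F  x5=T  x6=T  x7=T  x8=F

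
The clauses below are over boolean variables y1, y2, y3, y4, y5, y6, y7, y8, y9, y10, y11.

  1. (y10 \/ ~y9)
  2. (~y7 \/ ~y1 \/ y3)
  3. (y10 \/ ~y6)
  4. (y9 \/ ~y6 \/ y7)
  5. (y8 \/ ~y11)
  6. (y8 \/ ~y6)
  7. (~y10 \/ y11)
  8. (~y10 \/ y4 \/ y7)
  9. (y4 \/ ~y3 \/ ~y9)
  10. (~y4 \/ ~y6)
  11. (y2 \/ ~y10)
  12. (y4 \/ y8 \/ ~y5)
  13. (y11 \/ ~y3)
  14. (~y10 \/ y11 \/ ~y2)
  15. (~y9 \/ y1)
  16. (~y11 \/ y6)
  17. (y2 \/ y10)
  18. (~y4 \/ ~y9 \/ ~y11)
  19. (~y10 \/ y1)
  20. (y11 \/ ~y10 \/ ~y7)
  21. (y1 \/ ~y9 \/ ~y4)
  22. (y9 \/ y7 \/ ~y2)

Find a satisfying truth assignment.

y1 = False, y2 = True, y3 = False, y4 = False, y5 = True, y6 = False, y7 = True, y8 = True, y9 = False, y10 = False, y11 = False

Pure literal: y8 appears only positively; assign y8 = True.
Branch on y1: take y1 = False.
  then y9 is forced to False.
  then y10 is forced to False.
  then y6 is forced to False.
  then y11 is forced to False.
  then y3 is forced to False.
  then y2 is forced to True.
  then y7 is forced to True.
y4, y5 are now unconstrained; take y4 = False, y5 = True.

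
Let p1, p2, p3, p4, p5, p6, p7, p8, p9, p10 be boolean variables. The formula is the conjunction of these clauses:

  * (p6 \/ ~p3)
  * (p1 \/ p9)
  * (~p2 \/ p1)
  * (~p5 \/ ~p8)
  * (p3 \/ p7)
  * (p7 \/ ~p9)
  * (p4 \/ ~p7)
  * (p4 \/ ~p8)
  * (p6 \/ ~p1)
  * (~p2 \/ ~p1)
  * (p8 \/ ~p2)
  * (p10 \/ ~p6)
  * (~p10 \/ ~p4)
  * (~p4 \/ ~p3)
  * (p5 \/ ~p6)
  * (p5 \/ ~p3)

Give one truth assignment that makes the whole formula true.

p1=F, p2=F, p3=F, p4=T, p5=F, p6=F, p7=T, p8=F, p9=T, p10=F

Pure literal: p2 appears only negated; assign p2 = False.
Set p1 = False and propagate.
  then p9 is forced to True.
  then p7 is forced to True.
  then p4 is forced to True.
  then p10 is forced to False.
  then p6 is forced to False.
  then p3 is forced to False.
Try p5 = False.
p8 is now unconstrained; take p8 = False.
Every clause has at least one true literal under this assignment.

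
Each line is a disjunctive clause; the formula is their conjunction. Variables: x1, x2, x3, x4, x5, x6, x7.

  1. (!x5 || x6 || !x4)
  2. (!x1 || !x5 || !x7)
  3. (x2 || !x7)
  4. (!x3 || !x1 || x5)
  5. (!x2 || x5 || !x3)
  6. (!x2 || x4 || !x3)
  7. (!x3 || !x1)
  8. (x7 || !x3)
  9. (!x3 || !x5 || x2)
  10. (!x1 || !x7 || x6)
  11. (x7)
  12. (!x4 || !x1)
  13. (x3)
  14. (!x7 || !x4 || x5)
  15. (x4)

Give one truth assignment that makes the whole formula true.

(x7) is a unit clause, so x7 = True.
The clause (x2) is unit: x2 must be True.
The clause (x3) is unit: x3 must be True.
The clause (x5) is unit: x5 must be True.
The clause (!x1) is unit: x1 must be False.
The clause (x4) is unit: x4 must be True.
The clause (x6) is unit: x6 must be True.
Every clause has at least one true literal under this assignment.

x1=False, x2=True, x3=True, x4=True, x5=True, x6=True, x7=True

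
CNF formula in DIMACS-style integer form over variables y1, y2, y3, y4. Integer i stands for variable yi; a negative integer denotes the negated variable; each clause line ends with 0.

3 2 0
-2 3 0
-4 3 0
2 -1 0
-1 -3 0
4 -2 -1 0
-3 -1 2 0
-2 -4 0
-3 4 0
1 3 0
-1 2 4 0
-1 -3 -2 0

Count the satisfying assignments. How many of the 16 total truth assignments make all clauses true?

1

Satisfying assignments:
  y1=0 y2=0 y3=1 y4=1
Count: 1.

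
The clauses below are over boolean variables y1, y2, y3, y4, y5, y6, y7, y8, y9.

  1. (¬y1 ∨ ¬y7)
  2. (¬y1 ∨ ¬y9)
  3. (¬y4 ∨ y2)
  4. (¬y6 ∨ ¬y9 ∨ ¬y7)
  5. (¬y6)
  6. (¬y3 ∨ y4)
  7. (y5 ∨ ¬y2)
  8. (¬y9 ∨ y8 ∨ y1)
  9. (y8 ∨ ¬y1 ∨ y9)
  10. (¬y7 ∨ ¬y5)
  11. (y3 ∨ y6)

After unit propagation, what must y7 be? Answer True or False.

(¬y6) is a unit clause: y6 = False.
In (y3 ∨ y6), y6 is now false; y3 must hold, so y3 = True.
(y4 ∨ ¬y3): since y3 = True, the clause reduces to (y4). y4 = True.
From (y2 ∨ ¬y4) and y4 = True: y2 = True.
From (¬y2 ∨ y5) and y2 = True: y5 = True.
From (¬y5 ∨ ¬y7) and y5 = True: y7 = False.

False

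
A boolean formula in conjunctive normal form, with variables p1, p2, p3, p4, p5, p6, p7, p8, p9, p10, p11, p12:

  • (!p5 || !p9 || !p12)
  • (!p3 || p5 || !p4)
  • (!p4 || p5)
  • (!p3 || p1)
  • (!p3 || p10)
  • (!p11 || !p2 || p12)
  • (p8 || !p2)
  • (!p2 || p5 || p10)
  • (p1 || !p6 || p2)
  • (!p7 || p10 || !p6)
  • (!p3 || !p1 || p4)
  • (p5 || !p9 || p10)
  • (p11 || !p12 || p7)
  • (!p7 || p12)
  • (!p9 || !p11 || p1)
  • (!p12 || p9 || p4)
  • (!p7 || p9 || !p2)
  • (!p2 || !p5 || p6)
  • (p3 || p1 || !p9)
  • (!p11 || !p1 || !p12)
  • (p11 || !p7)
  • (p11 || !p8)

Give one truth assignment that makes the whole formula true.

Try p1 = True.
For the remaining variables, p2 = False, p3 = False, p4 = True, p5 = True, p6 = False, p7 = False, p8 = True, p9 = True, p10 = False, p11 = True, p12 = False works.
Every clause has at least one true literal under this assignment.

p1 = True, p2 = False, p3 = False, p4 = True, p5 = True, p6 = False, p7 = False, p8 = True, p9 = True, p10 = False, p11 = True, p12 = False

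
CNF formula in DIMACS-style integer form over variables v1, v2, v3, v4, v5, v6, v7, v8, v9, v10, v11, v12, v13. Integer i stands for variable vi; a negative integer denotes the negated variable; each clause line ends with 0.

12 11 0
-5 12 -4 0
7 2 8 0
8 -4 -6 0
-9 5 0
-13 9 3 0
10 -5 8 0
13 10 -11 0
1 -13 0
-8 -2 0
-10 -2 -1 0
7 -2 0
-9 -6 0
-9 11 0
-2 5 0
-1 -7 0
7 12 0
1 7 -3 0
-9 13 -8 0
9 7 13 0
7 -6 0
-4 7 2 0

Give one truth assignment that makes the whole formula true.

v1=False  v2=True  v3=True  v4=False  v5=True  v6=False  v7=True  v8=False  v9=False  v10=True  v11=False  v12=True  v13=False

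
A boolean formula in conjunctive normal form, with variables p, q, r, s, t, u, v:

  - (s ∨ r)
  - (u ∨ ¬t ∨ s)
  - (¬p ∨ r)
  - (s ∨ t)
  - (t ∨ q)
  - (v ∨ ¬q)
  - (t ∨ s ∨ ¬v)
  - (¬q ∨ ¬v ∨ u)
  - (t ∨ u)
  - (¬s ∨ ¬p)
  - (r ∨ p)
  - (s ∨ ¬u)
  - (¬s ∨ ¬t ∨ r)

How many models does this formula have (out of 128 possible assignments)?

6

The models are:
  p=0 q=0 r=1 s=1 t=1 u=0 v=0
  p=0 q=0 r=1 s=1 t=1 u=0 v=1
  p=0 q=0 r=1 s=1 t=1 u=1 v=0
  p=0 q=0 r=1 s=1 t=1 u=1 v=1
  p=0 q=1 r=1 s=1 t=0 u=1 v=1
  p=0 q=1 r=1 s=1 t=1 u=1 v=1
That's 6 in total.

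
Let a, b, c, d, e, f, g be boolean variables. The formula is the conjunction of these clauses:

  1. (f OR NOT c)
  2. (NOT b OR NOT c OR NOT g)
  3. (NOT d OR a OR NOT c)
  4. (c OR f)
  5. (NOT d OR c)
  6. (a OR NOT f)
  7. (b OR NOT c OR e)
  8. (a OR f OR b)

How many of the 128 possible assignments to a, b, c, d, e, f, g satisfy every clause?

16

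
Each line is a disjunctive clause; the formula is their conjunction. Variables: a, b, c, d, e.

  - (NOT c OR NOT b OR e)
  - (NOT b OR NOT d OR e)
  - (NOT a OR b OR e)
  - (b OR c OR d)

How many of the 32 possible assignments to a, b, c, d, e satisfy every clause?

19

Split on b, then e.
  b=1, e=1: a, c, d free → 2^3 = 8.
  b=1, e=0: remaining (a,c,d) ∈ {(0,0,0); (1,0,0)} — 2.
  b=0, e=1: a free; 3 ways for (c,d) × 2^1 = 6.
  b=0, e=0: remaining (a,c,d) ∈ {(0,0,1); (0,1,0); (0,1,1)} — 3.
Total: 8 + 2 + 6 + 3 = 19.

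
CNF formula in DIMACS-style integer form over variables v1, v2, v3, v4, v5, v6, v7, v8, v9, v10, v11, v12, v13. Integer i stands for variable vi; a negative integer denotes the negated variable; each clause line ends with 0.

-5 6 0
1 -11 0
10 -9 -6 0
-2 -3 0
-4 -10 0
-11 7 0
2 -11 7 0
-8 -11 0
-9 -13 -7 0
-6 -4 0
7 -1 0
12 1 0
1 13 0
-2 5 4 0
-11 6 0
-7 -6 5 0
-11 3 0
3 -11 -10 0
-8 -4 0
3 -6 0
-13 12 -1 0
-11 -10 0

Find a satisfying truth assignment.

v1=False, v2=False, v3=True, v4=False, v5=False, v6=False, v7=True, v8=False, v9=False, v10=True, v11=False, v12=True, v13=True

v8 occurs only negated in the remaining clauses — set v8 = False.
v9 occurs only negated in the remaining clauses — set v9 = False.
Try v1 = False.
  then v11 is forced to False.
  then v12 is forced to True.
  then v13 is forced to True.
Set v2 = False and propagate.
Set v3 = True and propagate.
The remaining clauses are satisfied by v4 = False, v5 = False, v6 = False, v7 = True, v10 = True.
Check each clause:
  1. (v6 OR NOT v5) — NOT v5 is true.
  2. (v1 OR NOT v11) — NOT v11 is true.
  3. (v10 OR NOT v9 OR NOT v6) — NOT v6 is true.
  4. (NOT v3 OR NOT v2) — NOT v2 is true.
  5. (NOT v4 OR NOT v10) — NOT v4 is true.
  6. (v7 OR NOT v11) — NOT v11 is true.
  7. (NOT v11 OR v7 OR v2) — NOT v11 is true.
  8. (NOT v8 OR NOT v11) — NOT v8 is true.
  9. (NOT v9 OR NOT v7 OR NOT v13) — NOT v9 is true.
  10. (NOT v4 OR NOT v6) — NOT v6 is true.
  11. (NOT v1 OR v7) — NOT v1 is true.
  12. (v1 OR v12) — v12 is true.
  13. (v13 OR v1) — v13 is true.
  14. (NOT v2 OR v5 OR v4) — NOT v2 is true.
  15. (v6 OR NOT v11) — NOT v11 is true.
  16. (v5 OR NOT v6 OR NOT v7) — NOT v6 is true.
  17. (NOT v11 OR v3) — v3 is true.
  18. (NOT v11 OR v3 OR NOT v10) — v3 is true.
  19. (NOT v4 OR NOT v8) — NOT v8 is true.
  20. (NOT v6 OR v3) — NOT v6 is true.
  21. (NOT v13 OR NOT v1 OR v12) — v12 is true.
  22. (NOT v11 OR NOT v10) — NOT v11 is true.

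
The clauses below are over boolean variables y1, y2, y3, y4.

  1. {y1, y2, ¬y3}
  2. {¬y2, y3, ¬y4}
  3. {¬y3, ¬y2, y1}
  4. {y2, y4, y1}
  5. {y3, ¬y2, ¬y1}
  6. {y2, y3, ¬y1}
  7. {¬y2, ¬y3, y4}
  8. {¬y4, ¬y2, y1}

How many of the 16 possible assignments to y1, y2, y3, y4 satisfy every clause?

Satisfying assignments:
  y1=F y2=F y3=F y4=T
  y1=F y2=T y3=F y4=F
  y1=T y2=F y3=T y4=F
  y1=T y2=F y3=T y4=T
  y1=T y2=T y3=T y4=T
Count: 5.

5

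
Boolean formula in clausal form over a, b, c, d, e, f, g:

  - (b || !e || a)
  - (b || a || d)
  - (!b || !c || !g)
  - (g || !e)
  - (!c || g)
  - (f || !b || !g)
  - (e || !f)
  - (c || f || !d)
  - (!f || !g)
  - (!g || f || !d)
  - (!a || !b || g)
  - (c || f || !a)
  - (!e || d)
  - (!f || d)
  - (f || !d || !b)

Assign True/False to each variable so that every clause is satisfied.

a=False, b=True, c=False, d=False, e=False, f=False, g=False

Check each clause:
  1. (!e || b || a) — b is true.
  2. (b || a || d) — b is true.
  3. (!g || !c || !b) — !g is true.
  4. (g || !e) — !e is true.
  5. (g || !c) — !c is true.
  6. (!g || f || !b) — !g is true.
  7. (e || !f) — !f is true.
  8. (c || f || !d) — !d is true.
  9. (!f || !g) — !g is true.
  10. (!g || !d || f) — !g is true.
  11. (!b || g || !a) — !a is true.
  12. (c || !a || f) — !a is true.
  13. (!e || d) — !e is true.
  14. (!f || d) — !f is true.
  15. (f || !d || !b) — !d is true.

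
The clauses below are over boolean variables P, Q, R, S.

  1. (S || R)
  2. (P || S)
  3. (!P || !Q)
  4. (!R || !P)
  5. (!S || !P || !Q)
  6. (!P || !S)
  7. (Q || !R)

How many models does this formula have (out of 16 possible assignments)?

3

The models are:
  P=0 Q=0 R=0 S=1
  P=0 Q=1 R=0 S=1
  P=0 Q=1 R=1 S=1
Count: 3.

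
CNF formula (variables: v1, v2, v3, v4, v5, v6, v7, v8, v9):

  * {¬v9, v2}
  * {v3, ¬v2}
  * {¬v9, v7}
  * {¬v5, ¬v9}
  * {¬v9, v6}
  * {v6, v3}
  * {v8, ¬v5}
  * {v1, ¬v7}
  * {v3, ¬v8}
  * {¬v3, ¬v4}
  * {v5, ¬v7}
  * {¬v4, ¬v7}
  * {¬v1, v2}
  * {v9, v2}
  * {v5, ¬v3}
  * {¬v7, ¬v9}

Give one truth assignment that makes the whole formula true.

v1=False, v2=True, v3=True, v4=False, v5=True, v6=True, v7=False, v8=True, v9=False

Check each clause:
  1. {v2, ¬v9} — v2 is true.
  2. {v3, ¬v2} — v3 is true.
  3. {¬v9, v7} — ¬v9 is true.
  4. {¬v9, ¬v5} — ¬v9 is true.
  5. {v6, ¬v9} — v6 is true.
  6. {v3, v6} — v3 is true.
  7. {¬v5, v8} — v8 is true.
  8. {¬v7, v1} — ¬v7 is true.
  9. {v3, ¬v8} — v3 is true.
  10. {¬v4, ¬v3} — ¬v4 is true.
  11. {¬v7, v5} — ¬v7 is true.
  12. {¬v4, ¬v7} — ¬v7 is true.
  13. {¬v1, v2} — v2 is true.
  14. {v9, v2} — v2 is true.
  15. {¬v3, v5} — v5 is true.
  16. {¬v9, ¬v7} — ¬v7 is true.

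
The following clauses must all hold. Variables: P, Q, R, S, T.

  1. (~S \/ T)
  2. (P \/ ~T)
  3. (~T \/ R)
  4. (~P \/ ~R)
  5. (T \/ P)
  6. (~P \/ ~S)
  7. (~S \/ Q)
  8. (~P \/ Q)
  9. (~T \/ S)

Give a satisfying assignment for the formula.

P=1, Q=1, R=0, S=0, T=0

Check each clause:
  1. (T \/ ~S) — ~S is true.
  2. (P \/ ~T) — P is true.
  3. (R \/ ~T) — ~T is true.
  4. (~R \/ ~P) — ~R is true.
  5. (P \/ T) — P is true.
  6. (~P \/ ~S) — ~S is true.
  7. (~S \/ Q) — Q is true.
  8. (~P \/ Q) — Q is true.
  9. (S \/ ~T) — ~T is true.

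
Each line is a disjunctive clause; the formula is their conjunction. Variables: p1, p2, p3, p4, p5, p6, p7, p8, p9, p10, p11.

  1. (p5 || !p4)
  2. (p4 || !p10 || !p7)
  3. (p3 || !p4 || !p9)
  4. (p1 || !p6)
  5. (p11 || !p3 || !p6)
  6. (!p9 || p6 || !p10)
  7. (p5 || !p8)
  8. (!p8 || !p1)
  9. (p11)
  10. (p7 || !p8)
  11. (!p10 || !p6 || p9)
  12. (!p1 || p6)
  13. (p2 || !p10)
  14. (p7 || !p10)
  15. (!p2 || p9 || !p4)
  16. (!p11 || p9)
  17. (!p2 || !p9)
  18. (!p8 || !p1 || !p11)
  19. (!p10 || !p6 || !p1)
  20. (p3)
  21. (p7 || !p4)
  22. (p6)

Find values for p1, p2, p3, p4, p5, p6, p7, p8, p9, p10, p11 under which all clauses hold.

The clause (p11) is unit: p11 must be True.
The clause (p9) is unit: p9 must be True.
Unit propagation: (!p2) forces p2 = False.
Unit propagation: (!p10) forces p10 = False.
Unit propagation: (p3) forces p3 = True.
(p6) is a unit clause, so p6 = True.
The clause (p1) is unit: p1 must be True.
(!p8) is a unit clause, so p8 = False.
Pure literal: p4 appears only negated; assign p4 = False.
p5 occurs only positively in the remaining clauses — set p5 = True.
p7 is now unconstrained; take p7 = True.

p1 = 1, p2 = 0, p3 = 1, p4 = 0, p5 = 1, p6 = 1, p7 = 1, p8 = 0, p9 = 1, p10 = 0, p11 = 1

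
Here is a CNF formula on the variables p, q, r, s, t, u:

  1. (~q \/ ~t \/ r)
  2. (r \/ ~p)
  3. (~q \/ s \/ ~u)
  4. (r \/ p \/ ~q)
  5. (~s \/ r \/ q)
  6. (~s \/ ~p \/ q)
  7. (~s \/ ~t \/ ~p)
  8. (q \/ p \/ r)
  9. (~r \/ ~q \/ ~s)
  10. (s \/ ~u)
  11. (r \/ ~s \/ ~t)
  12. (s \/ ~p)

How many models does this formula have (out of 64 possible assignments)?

8

Case analysis on s and q:
  s=T, q=T: a clause becomes empty — 0.
  s=T, q=F: remaining (p,r,t,u) ∈ {(F,T,F,F); (F,T,F,T); (F,T,T,F); (F,T,T,T)} — 4.
  s=F, q=T: remaining (p,r,t,u) ∈ {(F,T,F,F); (F,T,T,F)} — 2.
  s=F, q=F: remaining (p,r,t,u) ∈ {(F,T,F,F); (F,T,T,F)} — 2.
Total: 0 + 4 + 2 + 2 = 8.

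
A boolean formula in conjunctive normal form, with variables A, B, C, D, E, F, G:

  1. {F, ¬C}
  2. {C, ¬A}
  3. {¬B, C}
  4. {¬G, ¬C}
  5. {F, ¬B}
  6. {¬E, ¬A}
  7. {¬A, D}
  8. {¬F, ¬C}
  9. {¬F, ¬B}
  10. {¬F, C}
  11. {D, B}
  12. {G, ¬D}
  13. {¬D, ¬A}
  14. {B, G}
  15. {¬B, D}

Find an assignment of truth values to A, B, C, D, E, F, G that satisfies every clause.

A=False, B=False, C=False, D=True, E=False, F=False, G=True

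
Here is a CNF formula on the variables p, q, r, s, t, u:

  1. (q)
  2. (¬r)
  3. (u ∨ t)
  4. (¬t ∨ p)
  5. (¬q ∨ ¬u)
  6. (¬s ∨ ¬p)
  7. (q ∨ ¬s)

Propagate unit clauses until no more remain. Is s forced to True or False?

False

(q) stands alone — q = True.
(¬r) stands alone — r = False.
(¬u ∨ ¬q): since q = True, the clause reduces to (¬u). u = False.
In (t ∨ u), u is now false; t must hold, so t = True.
(¬t ∨ p): since t = True, the clause reduces to (p). p = True.
In (¬p ∨ ¬s), ¬p is now false; ¬s must hold, so s = False.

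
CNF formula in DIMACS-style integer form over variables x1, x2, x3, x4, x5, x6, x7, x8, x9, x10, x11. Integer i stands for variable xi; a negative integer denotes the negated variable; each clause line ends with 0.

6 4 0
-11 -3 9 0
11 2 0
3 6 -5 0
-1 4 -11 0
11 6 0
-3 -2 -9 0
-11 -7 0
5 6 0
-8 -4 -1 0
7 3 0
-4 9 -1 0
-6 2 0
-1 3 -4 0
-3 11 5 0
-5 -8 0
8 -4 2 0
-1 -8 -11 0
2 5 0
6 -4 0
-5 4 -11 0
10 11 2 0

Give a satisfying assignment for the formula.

x1=0, x2=1, x3=0, x4=0, x5=0, x6=1, x7=1, x8=1, x9=0, x10=0, x11=0

Check each clause:
  1. (x4 || x6) — x6 is true.
  2. (x9 || !x3 || !x11) — !x11 is true.
  3. (x11 || x2) — x2 is true.
  4. (!x5 || x6 || x3) — x6 is true.
  5. (!x11 || !x1 || x4) — !x11 is true.
  6. (x6 || x11) — x6 is true.
  7. (!x3 || !x9 || !x2) — !x3 is true.
  8. (!x7 || !x11) — !x11 is true.
  9. (x6 || x5) — x6 is true.
  10. (!x4 || !x1 || !x8) — !x4 is true.
  11. (x7 || x3) — x7 is true.
  12. (!x1 || x9 || !x4) — !x4 is true.
  13. (x2 || !x6) — x2 is true.
  14. (!x4 || x3 || !x1) — !x4 is true.
  15. (!x3 || x11 || x5) — !x3 is true.
  16. (!x8 || !x5) — !x5 is true.
  17. (x8 || !x4 || x2) — x8 is true.
  18. (!x1 || !x8 || !x11) — !x11 is true.
  19. (x5 || x2) — x2 is true.
  20. (x6 || !x4) — !x4 is true.
  21. (x4 || !x11 || !x5) — !x5 is true.
  22. (x2 || x11 || x10) — x2 is true.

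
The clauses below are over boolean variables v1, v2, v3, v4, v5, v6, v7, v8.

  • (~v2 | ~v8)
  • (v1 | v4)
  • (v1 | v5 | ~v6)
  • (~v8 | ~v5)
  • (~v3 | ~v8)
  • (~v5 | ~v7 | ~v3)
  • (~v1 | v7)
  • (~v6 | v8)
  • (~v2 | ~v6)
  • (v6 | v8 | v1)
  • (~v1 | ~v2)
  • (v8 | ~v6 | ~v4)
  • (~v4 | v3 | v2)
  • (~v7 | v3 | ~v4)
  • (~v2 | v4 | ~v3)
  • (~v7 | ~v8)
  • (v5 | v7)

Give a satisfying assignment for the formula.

v1 = T, v2 = F, v3 = F, v4 = F, v5 = T, v6 = F, v7 = T, v8 = F

Branch on v1: take v1 = True.
  then v7 is forced to True.
  then v2 is forced to False.
  then v8 is forced to False.
  then v6 is forced to False.
The remaining clauses are satisfied by v3 = False, v4 = False, v5 = True.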